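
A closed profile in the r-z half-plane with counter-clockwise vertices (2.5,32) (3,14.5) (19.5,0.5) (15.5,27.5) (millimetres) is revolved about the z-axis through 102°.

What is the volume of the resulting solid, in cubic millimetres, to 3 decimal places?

Volume = 5795.039 mm³

Profile (r,z), 4 vertices: (2.5,32) (3,14.5) (19.5,0.5) (15.5,27.5)
edge 0: (2.5,32)→(3,14.5)  cross = 2.5·14.5 − 3·32 = -59.7500; (r_i+r_j)·cross = 5.5·-59.7500 = -328.6250
edge 1: (3,14.5)→(19.5,0.5)  cross = 3·0.5 − 19.5·14.5 = -281.2500; (r_i+r_j)·cross = 22.5·-281.2500 = -6328.1250
edge 2: (19.5,0.5)→(15.5,27.5)  cross = 19.5·27.5 − 15.5·0.5 = 528.5000; (r_i+r_j)·cross = 35·528.5000 = 18497.5000
edge 3: (15.5,27.5)→(2.5,32)  cross = 15.5·32 − 2.5·27.5 = 427.2500; (r_i+r_j)·cross = 18·427.2500 = 7690.5000
Σcross = 614.7500 → A = |Σcross|/2 = 307.3750 mm²
Σ(r_i+r_j)·cross = 19531.2500 → first moment M = |Σ|/6 = 3255.2083
R_c = M/A = 3255.2083/307.3750 = 10.5903 mm
θ = 102° = 1.780236 rad
V = θ·R_c·A = 1.780236·10.5903·307.3750 = 5795.039 mm³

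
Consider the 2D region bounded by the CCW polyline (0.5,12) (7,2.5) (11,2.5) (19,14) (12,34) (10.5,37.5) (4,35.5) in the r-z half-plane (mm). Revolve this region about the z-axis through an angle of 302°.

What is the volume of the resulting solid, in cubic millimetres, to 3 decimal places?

Volume = 19915.964 mm³

Profile (r,z), 7 vertices: (0.5,12) (7,2.5) (11,2.5) (19,14) (12,34) (10.5,37.5) (4,35.5)
edge 0: (0.5,12)→(7,2.5)  cross = 0.5·2.5 − 7·12 = -82.7500; (r_i+r_j)·cross = 7.5·-82.7500 = -620.6250
edge 1: (7,2.5)→(11,2.5)  cross = 7·2.5 − 11·2.5 = -10.0000; (r_i+r_j)·cross = 18·-10.0000 = -180.0000
edge 2: (11,2.5)→(19,14)  cross = 11·14 − 19·2.5 = 106.5000; (r_i+r_j)·cross = 30·106.5000 = 3195.0000
edge 3: (19,14)→(12,34)  cross = 19·34 − 12·14 = 478.0000; (r_i+r_j)·cross = 31·478.0000 = 14818.0000
edge 4: (12,34)→(10.5,37.5)  cross = 12·37.5 − 10.5·34 = 93.0000; (r_i+r_j)·cross = 22.5·93.0000 = 2092.5000
edge 5: (10.5,37.5)→(4,35.5)  cross = 10.5·35.5 − 4·37.5 = 222.7500; (r_i+r_j)·cross = 14.5·222.7500 = 3229.8750
edge 6: (4,35.5)→(0.5,12)  cross = 4·12 − 0.5·35.5 = 30.2500; (r_i+r_j)·cross = 4.5·30.2500 = 136.1250
Σcross = 837.7500 → A = |Σcross|/2 = 418.8750 mm²
Σ(r_i+r_j)·cross = 22670.8750 → first moment M = |Σ|/6 = 3778.4792
R_c = M/A = 3778.4792/418.8750 = 9.0205 mm
θ = 302° = 5.270894 rad
V = θ·R_c·A = 5.270894·9.0205·418.8750 = 19915.964 mm³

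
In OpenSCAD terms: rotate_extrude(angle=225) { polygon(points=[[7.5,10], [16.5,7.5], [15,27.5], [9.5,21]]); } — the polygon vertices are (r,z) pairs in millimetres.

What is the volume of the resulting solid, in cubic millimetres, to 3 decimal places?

Volume = 5493.697 mm³

Profile (r,z), 4 vertices: (7.5,10) (16.5,7.5) (15,27.5) (9.5,21)
edge 0: (7.5,10)→(16.5,7.5)  cross = 7.5·7.5 − 16.5·10 = -108.7500; (r_i+r_j)·cross = 24·-108.7500 = -2610.0000
edge 1: (16.5,7.5)→(15,27.5)  cross = 16.5·27.5 − 15·7.5 = 341.2500; (r_i+r_j)·cross = 31.5·341.2500 = 10749.3750
edge 2: (15,27.5)→(9.5,21)  cross = 15·21 − 9.5·27.5 = 53.7500; (r_i+r_j)·cross = 24.5·53.7500 = 1316.8750
edge 3: (9.5,21)→(7.5,10)  cross = 9.5·10 − 7.5·21 = -62.5000; (r_i+r_j)·cross = 17·-62.5000 = -1062.5000
Σcross = 223.7500 → A = |Σcross|/2 = 111.8750 mm²
Σ(r_i+r_j)·cross = 8393.7500 → first moment M = |Σ|/6 = 1398.9583
R_c = M/A = 1398.9583/111.8750 = 12.5047 mm
θ = 225° = 3.926991 rad
V = θ·R_c·A = 3.926991·12.5047·111.8750 = 5493.697 mm³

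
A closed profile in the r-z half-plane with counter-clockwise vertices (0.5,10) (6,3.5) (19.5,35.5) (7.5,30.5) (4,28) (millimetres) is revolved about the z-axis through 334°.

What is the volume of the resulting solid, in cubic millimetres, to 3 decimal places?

Profile (r,z), 5 vertices: (0.5,10) (6,3.5) (19.5,35.5) (7.5,30.5) (4,28)
edge 0: (0.5,10)→(6,3.5)  cross = 0.5·3.5 − 6·10 = -58.2500; (r_i+r_j)·cross = 6.5·-58.2500 = -378.6250
edge 1: (6,3.5)→(19.5,35.5)  cross = 6·35.5 − 19.5·3.5 = 144.7500; (r_i+r_j)·cross = 25.5·144.7500 = 3691.1250
edge 2: (19.5,35.5)→(7.5,30.5)  cross = 19.5·30.5 − 7.5·35.5 = 328.5000; (r_i+r_j)·cross = 27·328.5000 = 8869.5000
edge 3: (7.5,30.5)→(4,28)  cross = 7.5·28 − 4·30.5 = 88.0000; (r_i+r_j)·cross = 11.5·88.0000 = 1012.0000
edge 4: (4,28)→(0.5,10)  cross = 4·10 − 0.5·28 = 26.0000; (r_i+r_j)·cross = 4.5·26.0000 = 117.0000
Σcross = 529.0000 → A = |Σcross|/2 = 264.5000 mm²
Σ(r_i+r_j)·cross = 13311.0000 → first moment M = |Σ|/6 = 2218.5000
R_c = M/A = 2218.5000/264.5000 = 8.3875 mm
θ = 334° = 5.829400 rad
V = θ·R_c·A = 5.829400·8.3875·264.5000 = 12932.523 mm³

Volume = 12932.523 mm³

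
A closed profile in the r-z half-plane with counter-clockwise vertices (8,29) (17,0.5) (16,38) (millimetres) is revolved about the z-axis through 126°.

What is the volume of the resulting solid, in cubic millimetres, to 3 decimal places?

Profile (r,z), 3 vertices: (8,29) (17,0.5) (16,38)
edge 0: (8,29)→(17,0.5)  cross = 8·0.5 − 17·29 = -489.0000; (r_i+r_j)·cross = 25·-489.0000 = -12225.0000
edge 1: (17,0.5)→(16,38)  cross = 17·38 − 16·0.5 = 638.0000; (r_i+r_j)·cross = 33·638.0000 = 21054.0000
edge 2: (16,38)→(8,29)  cross = 16·29 − 8·38 = 160.0000; (r_i+r_j)·cross = 24·160.0000 = 3840.0000
Σcross = 309.0000 → A = |Σcross|/2 = 154.5000 mm²
Σ(r_i+r_j)·cross = 12669.0000 → first moment M = |Σ|/6 = 2111.5000
R_c = M/A = 2111.5000/154.5000 = 13.6667 mm
θ = 126° = 2.199115 rad
V = θ·R_c·A = 2.199115·13.6667·154.5000 = 4643.431 mm³

Volume = 4643.431 mm³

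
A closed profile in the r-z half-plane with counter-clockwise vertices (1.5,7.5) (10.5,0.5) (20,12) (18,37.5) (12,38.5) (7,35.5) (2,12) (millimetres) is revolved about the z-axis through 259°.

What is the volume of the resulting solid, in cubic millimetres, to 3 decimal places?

Profile (r,z), 7 vertices: (1.5,7.5) (10.5,0.5) (20,12) (18,37.5) (12,38.5) (7,35.5) (2,12)
edge 0: (1.5,7.5)→(10.5,0.5)  cross = 1.5·0.5 − 10.5·7.5 = -78.0000; (r_i+r_j)·cross = 12·-78.0000 = -936.0000
edge 1: (10.5,0.5)→(20,12)  cross = 10.5·12 − 20·0.5 = 116.0000; (r_i+r_j)·cross = 30.5·116.0000 = 3538.0000
edge 2: (20,12)→(18,37.5)  cross = 20·37.5 − 18·12 = 534.0000; (r_i+r_j)·cross = 38·534.0000 = 20292.0000
edge 3: (18,37.5)→(12,38.5)  cross = 18·38.5 − 12·37.5 = 243.0000; (r_i+r_j)·cross = 30·243.0000 = 7290.0000
edge 4: (12,38.5)→(7,35.5)  cross = 12·35.5 − 7·38.5 = 156.5000; (r_i+r_j)·cross = 19·156.5000 = 2973.5000
edge 5: (7,35.5)→(2,12)  cross = 7·12 − 2·35.5 = 13.0000; (r_i+r_j)·cross = 9·13.0000 = 117.0000
edge 6: (2,12)→(1.5,7.5)  cross = 2·7.5 − 1.5·12 = -3.0000; (r_i+r_j)·cross = 3.5·-3.0000 = -10.5000
Σcross = 981.5000 → A = |Σcross|/2 = 490.7500 mm²
Σ(r_i+r_j)·cross = 33264.0000 → first moment M = |Σ|/6 = 5544.0000
R_c = M/A = 5544.0000/490.7500 = 11.2970 mm
θ = 259° = 4.520403 rad
V = θ·R_c·A = 4.520403·11.2970·490.7500 = 25061.113 mm³

Volume = 25061.113 mm³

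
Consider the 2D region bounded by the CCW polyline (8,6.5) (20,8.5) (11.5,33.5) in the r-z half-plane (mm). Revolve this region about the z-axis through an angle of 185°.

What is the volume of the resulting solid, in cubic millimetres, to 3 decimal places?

Volume = 6738.360 mm³

Profile (r,z), 3 vertices: (8,6.5) (20,8.5) (11.5,33.5)
edge 0: (8,6.5)→(20,8.5)  cross = 8·8.5 − 20·6.5 = -62.0000; (r_i+r_j)·cross = 28·-62.0000 = -1736.0000
edge 1: (20,8.5)→(11.5,33.5)  cross = 20·33.5 − 11.5·8.5 = 572.2500; (r_i+r_j)·cross = 31.5·572.2500 = 18025.8750
edge 2: (11.5,33.5)→(8,6.5)  cross = 11.5·6.5 − 8·33.5 = -193.2500; (r_i+r_j)·cross = 19.5·-193.2500 = -3768.3750
Σcross = 317.0000 → A = |Σcross|/2 = 158.5000 mm²
Σ(r_i+r_j)·cross = 12521.5000 → first moment M = |Σ|/6 = 2086.9167
R_c = M/A = 2086.9167/158.5000 = 13.1667 mm
θ = 185° = 3.228859 rad
V = θ·R_c·A = 3.228859·13.1667·158.5000 = 6738.360 mm³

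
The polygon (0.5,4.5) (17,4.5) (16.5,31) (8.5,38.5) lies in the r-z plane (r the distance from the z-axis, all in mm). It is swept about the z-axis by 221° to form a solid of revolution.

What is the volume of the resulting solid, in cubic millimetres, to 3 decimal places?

Volume = 14999.600 mm³

Profile (r,z), 4 vertices: (0.5,4.5) (17,4.5) (16.5,31) (8.5,38.5)
edge 0: (0.5,4.5)→(17,4.5)  cross = 0.5·4.5 − 17·4.5 = -74.2500; (r_i+r_j)·cross = 17.5·-74.2500 = -1299.3750
edge 1: (17,4.5)→(16.5,31)  cross = 17·31 − 16.5·4.5 = 452.7500; (r_i+r_j)·cross = 33.5·452.7500 = 15167.1250
edge 2: (16.5,31)→(8.5,38.5)  cross = 16.5·38.5 − 8.5·31 = 371.7500; (r_i+r_j)·cross = 25·371.7500 = 9293.7500
edge 3: (8.5,38.5)→(0.5,4.5)  cross = 8.5·4.5 − 0.5·38.5 = 19.0000; (r_i+r_j)·cross = 9·19.0000 = 171.0000
Σcross = 769.2500 → A = |Σcross|/2 = 384.6250 mm²
Σ(r_i+r_j)·cross = 23332.5000 → first moment M = |Σ|/6 = 3888.7500
R_c = M/A = 3888.7500/384.6250 = 10.1105 mm
θ = 221° = 3.857178 rad
V = θ·R_c·A = 3.857178·10.1105·384.6250 = 14999.600 mm³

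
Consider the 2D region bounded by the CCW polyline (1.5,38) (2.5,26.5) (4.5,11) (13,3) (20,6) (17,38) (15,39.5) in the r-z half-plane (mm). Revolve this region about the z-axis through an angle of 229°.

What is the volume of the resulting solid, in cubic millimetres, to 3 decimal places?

Profile (r,z), 7 vertices: (1.5,38) (2.5,26.5) (4.5,11) (13,3) (20,6) (17,38) (15,39.5)
edge 0: (1.5,38)→(2.5,26.5)  cross = 1.5·26.5 − 2.5·38 = -55.2500; (r_i+r_j)·cross = 4·-55.2500 = -221.0000
edge 1: (2.5,26.5)→(4.5,11)  cross = 2.5·11 − 4.5·26.5 = -91.7500; (r_i+r_j)·cross = 7·-91.7500 = -642.2500
edge 2: (4.5,11)→(13,3)  cross = 4.5·3 − 13·11 = -129.5000; (r_i+r_j)·cross = 17.5·-129.5000 = -2266.2500
edge 3: (13,3)→(20,6)  cross = 13·6 − 20·3 = 18.0000; (r_i+r_j)·cross = 33·18.0000 = 594.0000
edge 4: (20,6)→(17,38)  cross = 20·38 − 17·6 = 658.0000; (r_i+r_j)·cross = 37·658.0000 = 24346.0000
edge 5: (17,38)→(15,39.5)  cross = 17·39.5 − 15·38 = 101.5000; (r_i+r_j)·cross = 32·101.5000 = 3248.0000
edge 6: (15,39.5)→(1.5,38)  cross = 15·38 − 1.5·39.5 = 510.7500; (r_i+r_j)·cross = 16.5·510.7500 = 8427.3750
Σcross = 1011.7500 → A = |Σcross|/2 = 505.8750 mm²
Σ(r_i+r_j)·cross = 33485.8750 → first moment M = |Σ|/6 = 5580.9792
R_c = M/A = 5580.9792/505.8750 = 11.0323 mm
θ = 229° = 3.996804 rad
V = θ·R_c·A = 3.996804·11.0323·505.8750 = 22306.080 mm³

Volume = 22306.080 mm³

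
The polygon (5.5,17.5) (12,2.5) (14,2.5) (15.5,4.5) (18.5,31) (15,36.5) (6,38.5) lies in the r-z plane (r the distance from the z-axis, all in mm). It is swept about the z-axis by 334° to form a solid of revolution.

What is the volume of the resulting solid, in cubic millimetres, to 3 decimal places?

Profile (r,z), 7 vertices: (5.5,17.5) (12,2.5) (14,2.5) (15.5,4.5) (18.5,31) (15,36.5) (6,38.5)
edge 0: (5.5,17.5)→(12,2.5)  cross = 5.5·2.5 − 12·17.5 = -196.2500; (r_i+r_j)·cross = 17.5·-196.2500 = -3434.3750
edge 1: (12,2.5)→(14,2.5)  cross = 12·2.5 − 14·2.5 = -5.0000; (r_i+r_j)·cross = 26·-5.0000 = -130.0000
edge 2: (14,2.5)→(15.5,4.5)  cross = 14·4.5 − 15.5·2.5 = 24.2500; (r_i+r_j)·cross = 29.5·24.2500 = 715.3750
edge 3: (15.5,4.5)→(18.5,31)  cross = 15.5·31 − 18.5·4.5 = 397.2500; (r_i+r_j)·cross = 34·397.2500 = 13506.5000
edge 4: (18.5,31)→(15,36.5)  cross = 18.5·36.5 − 15·31 = 210.2500; (r_i+r_j)·cross = 33.5·210.2500 = 7043.3750
edge 5: (15,36.5)→(6,38.5)  cross = 15·38.5 − 6·36.5 = 358.5000; (r_i+r_j)·cross = 21·358.5000 = 7528.5000
edge 6: (6,38.5)→(5.5,17.5)  cross = 6·17.5 − 5.5·38.5 = -106.7500; (r_i+r_j)·cross = 11.5·-106.7500 = -1227.6250
Σcross = 682.2500 → A = |Σcross|/2 = 341.1250 mm²
Σ(r_i+r_j)·cross = 24001.7500 → first moment M = |Σ|/6 = 4000.2917
R_c = M/A = 4000.2917/341.1250 = 11.7268 mm
θ = 334° = 5.829400 rad
V = θ·R_c·A = 5.829400·11.7268·341.1250 = 23319.299 mm³

Volume = 23319.299 mm³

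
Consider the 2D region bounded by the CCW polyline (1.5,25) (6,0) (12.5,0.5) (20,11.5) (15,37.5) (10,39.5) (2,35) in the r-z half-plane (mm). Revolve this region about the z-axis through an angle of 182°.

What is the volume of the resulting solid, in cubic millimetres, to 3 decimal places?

Volume = 17031.661 mm³

Profile (r,z), 7 vertices: (1.5,25) (6,0) (12.5,0.5) (20,11.5) (15,37.5) (10,39.5) (2,35)
edge 0: (1.5,25)→(6,0)  cross = 1.5·0 − 6·25 = -150.0000; (r_i+r_j)·cross = 7.5·-150.0000 = -1125.0000
edge 1: (6,0)→(12.5,0.5)  cross = 6·0.5 − 12.5·0 = 3.0000; (r_i+r_j)·cross = 18.5·3.0000 = 55.5000
edge 2: (12.5,0.5)→(20,11.5)  cross = 12.5·11.5 − 20·0.5 = 133.7500; (r_i+r_j)·cross = 32.5·133.7500 = 4346.8750
edge 3: (20,11.5)→(15,37.5)  cross = 20·37.5 − 15·11.5 = 577.5000; (r_i+r_j)·cross = 35·577.5000 = 20212.5000
edge 4: (15,37.5)→(10,39.5)  cross = 15·39.5 − 10·37.5 = 217.5000; (r_i+r_j)·cross = 25·217.5000 = 5437.5000
edge 5: (10,39.5)→(2,35)  cross = 10·35 − 2·39.5 = 271.0000; (r_i+r_j)·cross = 12·271.0000 = 3252.0000
edge 6: (2,35)→(1.5,25)  cross = 2·25 − 1.5·35 = -2.5000; (r_i+r_j)·cross = 3.5·-2.5000 = -8.7500
Σcross = 1050.2500 → A = |Σcross|/2 = 525.1250 mm²
Σ(r_i+r_j)·cross = 32170.6250 → first moment M = |Σ|/6 = 5361.7708
R_c = M/A = 5361.7708/525.1250 = 10.2105 mm
θ = 182° = 3.176499 rad
V = θ·R_c·A = 3.176499·10.2105·525.1250 = 17031.661 mm³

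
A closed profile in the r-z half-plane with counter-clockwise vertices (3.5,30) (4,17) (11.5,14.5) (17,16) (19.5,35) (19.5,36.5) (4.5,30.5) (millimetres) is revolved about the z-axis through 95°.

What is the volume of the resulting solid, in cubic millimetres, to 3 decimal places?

Volume = 4880.784 mm³

Profile (r,z), 7 vertices: (3.5,30) (4,17) (11.5,14.5) (17,16) (19.5,35) (19.5,36.5) (4.5,30.5)
edge 0: (3.5,30)→(4,17)  cross = 3.5·17 − 4·30 = -60.5000; (r_i+r_j)·cross = 7.5·-60.5000 = -453.7500
edge 1: (4,17)→(11.5,14.5)  cross = 4·14.5 − 11.5·17 = -137.5000; (r_i+r_j)·cross = 15.5·-137.5000 = -2131.2500
edge 2: (11.5,14.5)→(17,16)  cross = 11.5·16 − 17·14.5 = -62.5000; (r_i+r_j)·cross = 28.5·-62.5000 = -1781.2500
edge 3: (17,16)→(19.5,35)  cross = 17·35 − 19.5·16 = 283.0000; (r_i+r_j)·cross = 36.5·283.0000 = 10329.5000
edge 4: (19.5,35)→(19.5,36.5)  cross = 19.5·36.5 − 19.5·35 = 29.2500; (r_i+r_j)·cross = 39·29.2500 = 1140.7500
edge 5: (19.5,36.5)→(4.5,30.5)  cross = 19.5·30.5 − 4.5·36.5 = 430.5000; (r_i+r_j)·cross = 24·430.5000 = 10332.0000
edge 6: (4.5,30.5)→(3.5,30)  cross = 4.5·30 − 3.5·30.5 = 28.2500; (r_i+r_j)·cross = 8·28.2500 = 226.0000
Σcross = 510.5000 → A = |Σcross|/2 = 255.2500 mm²
Σ(r_i+r_j)·cross = 17662.0000 → first moment M = |Σ|/6 = 2943.6667
R_c = M/A = 2943.6667/255.2500 = 11.5325 mm
θ = 95° = 1.658063 rad
V = θ·R_c·A = 1.658063·11.5325·255.2500 = 4880.784 mm³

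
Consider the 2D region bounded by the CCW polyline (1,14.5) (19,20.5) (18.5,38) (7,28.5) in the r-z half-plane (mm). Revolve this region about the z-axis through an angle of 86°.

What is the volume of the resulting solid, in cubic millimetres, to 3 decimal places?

Profile (r,z), 4 vertices: (1,14.5) (19,20.5) (18.5,38) (7,28.5)
edge 0: (1,14.5)→(19,20.5)  cross = 1·20.5 − 19·14.5 = -255.0000; (r_i+r_j)·cross = 20·-255.0000 = -5100.0000
edge 1: (19,20.5)→(18.5,38)  cross = 19·38 − 18.5·20.5 = 342.7500; (r_i+r_j)·cross = 37.5·342.7500 = 12853.1250
edge 2: (18.5,38)→(7,28.5)  cross = 18.5·28.5 − 7·38 = 261.2500; (r_i+r_j)·cross = 25.5·261.2500 = 6661.8750
edge 3: (7,28.5)→(1,14.5)  cross = 7·14.5 − 1·28.5 = 73.0000; (r_i+r_j)·cross = 8·73.0000 = 584.0000
Σcross = 422.0000 → A = |Σcross|/2 = 211.0000 mm²
Σ(r_i+r_j)·cross = 14999.0000 → first moment M = |Σ|/6 = 2499.8333
R_c = M/A = 2499.8333/211.0000 = 11.8476 mm
θ = 86° = 1.500983 rad
V = θ·R_c·A = 1.500983·11.8476·211.0000 = 3752.208 mm³

Volume = 3752.208 mm³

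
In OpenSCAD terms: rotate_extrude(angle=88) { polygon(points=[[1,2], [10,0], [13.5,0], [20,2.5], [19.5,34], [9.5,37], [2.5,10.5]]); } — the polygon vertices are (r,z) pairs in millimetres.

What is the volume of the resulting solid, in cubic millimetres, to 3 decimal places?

Volume = 9591.439 mm³

Profile (r,z), 7 vertices: (1,2) (10,0) (13.5,0) (20,2.5) (19.5,34) (9.5,37) (2.5,10.5)
edge 0: (1,2)→(10,0)  cross = 1·0 − 10·2 = -20.0000; (r_i+r_j)·cross = 11·-20.0000 = -220.0000
edge 1: (10,0)→(13.5,0)  cross = 10·0 − 13.5·0 = 0.0000; (r_i+r_j)·cross = 23.5·0.0000 = 0.0000
edge 2: (13.5,0)→(20,2.5)  cross = 13.5·2.5 − 20·0 = 33.7500; (r_i+r_j)·cross = 33.5·33.7500 = 1130.6250
edge 3: (20,2.5)→(19.5,34)  cross = 20·34 − 19.5·2.5 = 631.2500; (r_i+r_j)·cross = 39.5·631.2500 = 24934.3750
edge 4: (19.5,34)→(9.5,37)  cross = 19.5·37 − 9.5·34 = 398.5000; (r_i+r_j)·cross = 29·398.5000 = 11556.5000
edge 5: (9.5,37)→(2.5,10.5)  cross = 9.5·10.5 − 2.5·37 = 7.2500; (r_i+r_j)·cross = 12·7.2500 = 87.0000
edge 6: (2.5,10.5)→(1,2)  cross = 2.5·2 − 1·10.5 = -5.5000; (r_i+r_j)·cross = 3.5·-5.5000 = -19.2500
Σcross = 1045.2500 → A = |Σcross|/2 = 522.6250 mm²
Σ(r_i+r_j)·cross = 37469.2500 → first moment M = |Σ|/6 = 6244.8750
R_c = M/A = 6244.8750/522.6250 = 11.9491 mm
θ = 88° = 1.535890 rad
V = θ·R_c·A = 1.535890·11.9491·522.6250 = 9591.439 mm³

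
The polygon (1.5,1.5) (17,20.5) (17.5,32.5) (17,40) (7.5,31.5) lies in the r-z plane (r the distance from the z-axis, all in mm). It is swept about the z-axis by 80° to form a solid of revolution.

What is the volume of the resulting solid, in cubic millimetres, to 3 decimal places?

Volume = 4029.616 mm³

Profile (r,z), 5 vertices: (1.5,1.5) (17,20.5) (17.5,32.5) (17,40) (7.5,31.5)
edge 0: (1.5,1.5)→(17,20.5)  cross = 1.5·20.5 − 17·1.5 = 5.2500; (r_i+r_j)·cross = 18.5·5.2500 = 97.1250
edge 1: (17,20.5)→(17.5,32.5)  cross = 17·32.5 − 17.5·20.5 = 193.7500; (r_i+r_j)·cross = 34.5·193.7500 = 6684.3750
edge 2: (17.5,32.5)→(17,40)  cross = 17.5·40 − 17·32.5 = 147.5000; (r_i+r_j)·cross = 34.5·147.5000 = 5088.7500
edge 3: (17,40)→(7.5,31.5)  cross = 17·31.5 − 7.5·40 = 235.5000; (r_i+r_j)·cross = 24.5·235.5000 = 5769.7500
edge 4: (7.5,31.5)→(1.5,1.5)  cross = 7.5·1.5 − 1.5·31.5 = -36.0000; (r_i+r_j)·cross = 9·-36.0000 = -324.0000
Σcross = 546.0000 → A = |Σcross|/2 = 273.0000 mm²
Σ(r_i+r_j)·cross = 17316.0000 → first moment M = |Σ|/6 = 2886.0000
R_c = M/A = 2886.0000/273.0000 = 10.5714 mm
θ = 80° = 1.396263 rad
V = θ·R_c·A = 1.396263·10.5714·273.0000 = 4029.616 mm³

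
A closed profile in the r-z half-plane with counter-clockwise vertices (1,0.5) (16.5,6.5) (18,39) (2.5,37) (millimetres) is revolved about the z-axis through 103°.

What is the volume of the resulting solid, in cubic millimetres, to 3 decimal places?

Volume = 8887.401 mm³

Profile (r,z), 4 vertices: (1,0.5) (16.5,6.5) (18,39) (2.5,37)
edge 0: (1,0.5)→(16.5,6.5)  cross = 1·6.5 − 16.5·0.5 = -1.7500; (r_i+r_j)·cross = 17.5·-1.7500 = -30.6250
edge 1: (16.5,6.5)→(18,39)  cross = 16.5·39 − 18·6.5 = 526.5000; (r_i+r_j)·cross = 34.5·526.5000 = 18164.2500
edge 2: (18,39)→(2.5,37)  cross = 18·37 − 2.5·39 = 568.5000; (r_i+r_j)·cross = 20.5·568.5000 = 11654.2500
edge 3: (2.5,37)→(1,0.5)  cross = 2.5·0.5 − 1·37 = -35.7500; (r_i+r_j)·cross = 3.5·-35.7500 = -125.1250
Σcross = 1057.5000 → A = |Σcross|/2 = 528.7500 mm²
Σ(r_i+r_j)·cross = 29662.7500 → first moment M = |Σ|/6 = 4943.7917
R_c = M/A = 4943.7917/528.7500 = 9.3500 mm
θ = 103° = 1.797689 rad
V = θ·R_c·A = 1.797689·9.3500·528.7500 = 8887.401 mm³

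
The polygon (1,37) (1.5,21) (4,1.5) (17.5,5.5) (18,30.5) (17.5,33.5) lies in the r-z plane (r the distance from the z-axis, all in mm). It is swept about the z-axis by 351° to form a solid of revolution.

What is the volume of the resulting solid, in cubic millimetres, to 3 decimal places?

Profile (r,z), 6 vertices: (1,37) (1.5,21) (4,1.5) (17.5,5.5) (18,30.5) (17.5,33.5)
edge 0: (1,37)→(1.5,21)  cross = 1·21 − 1.5·37 = -34.5000; (r_i+r_j)·cross = 2.5·-34.5000 = -86.2500
edge 1: (1.5,21)→(4,1.5)  cross = 1.5·1.5 − 4·21 = -81.7500; (r_i+r_j)·cross = 5.5·-81.7500 = -449.6250
edge 2: (4,1.5)→(17.5,5.5)  cross = 4·5.5 − 17.5·1.5 = -4.2500; (r_i+r_j)·cross = 21.5·-4.2500 = -91.3750
edge 3: (17.5,5.5)→(18,30.5)  cross = 17.5·30.5 − 18·5.5 = 434.7500; (r_i+r_j)·cross = 35.5·434.7500 = 15433.6250
edge 4: (18,30.5)→(17.5,33.5)  cross = 18·33.5 − 17.5·30.5 = 69.2500; (r_i+r_j)·cross = 35.5·69.2500 = 2458.3750
edge 5: (17.5,33.5)→(1,37)  cross = 17.5·37 − 1·33.5 = 614.0000; (r_i+r_j)·cross = 18.5·614.0000 = 11359.0000
Σcross = 997.5000 → A = |Σcross|/2 = 498.7500 mm²
Σ(r_i+r_j)·cross = 28623.7500 → first moment M = |Σ|/6 = 4770.6250
R_c = M/A = 4770.6250/498.7500 = 9.5652 mm
θ = 351° = 6.126106 rad
V = θ·R_c·A = 6.126106·9.5652·498.7500 = 29225.353 mm³

Volume = 29225.353 mm³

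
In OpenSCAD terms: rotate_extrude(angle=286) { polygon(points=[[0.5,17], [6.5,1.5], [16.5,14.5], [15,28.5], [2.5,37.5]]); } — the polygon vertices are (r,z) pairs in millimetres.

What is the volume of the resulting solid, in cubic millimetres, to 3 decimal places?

Profile (r,z), 5 vertices: (0.5,17) (6.5,1.5) (16.5,14.5) (15,28.5) (2.5,37.5)
edge 0: (0.5,17)→(6.5,1.5)  cross = 0.5·1.5 − 6.5·17 = -109.7500; (r_i+r_j)·cross = 7·-109.7500 = -768.2500
edge 1: (6.5,1.5)→(16.5,14.5)  cross = 6.5·14.5 − 16.5·1.5 = 69.5000; (r_i+r_j)·cross = 23·69.5000 = 1598.5000
edge 2: (16.5,14.5)→(15,28.5)  cross = 16.5·28.5 − 15·14.5 = 252.7500; (r_i+r_j)·cross = 31.5·252.7500 = 7961.6250
edge 3: (15,28.5)→(2.5,37.5)  cross = 15·37.5 − 2.5·28.5 = 491.2500; (r_i+r_j)·cross = 17.5·491.2500 = 8596.8750
edge 4: (2.5,37.5)→(0.5,17)  cross = 2.5·17 − 0.5·37.5 = 23.7500; (r_i+r_j)·cross = 3·23.7500 = 71.2500
Σcross = 727.5000 → A = |Σcross|/2 = 363.7500 mm²
Σ(r_i+r_j)·cross = 17460.0000 → first moment M = |Σ|/6 = 2910.0000
R_c = M/A = 2910.0000/363.7500 = 8.0000 mm
θ = 286° = 4.991642 rad
V = θ·R_c·A = 4.991642·8.0000·363.7500 = 14525.677 mm³

Volume = 14525.677 mm³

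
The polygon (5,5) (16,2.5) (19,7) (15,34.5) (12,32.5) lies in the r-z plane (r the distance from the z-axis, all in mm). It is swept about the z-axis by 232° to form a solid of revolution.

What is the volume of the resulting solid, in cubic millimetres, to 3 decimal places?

Volume = 13361.566 mm³

Profile (r,z), 5 vertices: (5,5) (16,2.5) (19,7) (15,34.5) (12,32.5)
edge 0: (5,5)→(16,2.5)  cross = 5·2.5 − 16·5 = -67.5000; (r_i+r_j)·cross = 21·-67.5000 = -1417.5000
edge 1: (16,2.5)→(19,7)  cross = 16·7 − 19·2.5 = 64.5000; (r_i+r_j)·cross = 35·64.5000 = 2257.5000
edge 2: (19,7)→(15,34.5)  cross = 19·34.5 − 15·7 = 550.5000; (r_i+r_j)·cross = 34·550.5000 = 18717.0000
edge 3: (15,34.5)→(12,32.5)  cross = 15·32.5 − 12·34.5 = 73.5000; (r_i+r_j)·cross = 27·73.5000 = 1984.5000
edge 4: (12,32.5)→(5,5)  cross = 12·5 − 5·32.5 = -102.5000; (r_i+r_j)·cross = 17·-102.5000 = -1742.5000
Σcross = 518.5000 → A = |Σcross|/2 = 259.2500 mm²
Σ(r_i+r_j)·cross = 19799.0000 → first moment M = |Σ|/6 = 3299.8333
R_c = M/A = 3299.8333/259.2500 = 12.7284 mm
θ = 232° = 4.049164 rad
V = θ·R_c·A = 4.049164·12.7284·259.2500 = 13361.566 mm³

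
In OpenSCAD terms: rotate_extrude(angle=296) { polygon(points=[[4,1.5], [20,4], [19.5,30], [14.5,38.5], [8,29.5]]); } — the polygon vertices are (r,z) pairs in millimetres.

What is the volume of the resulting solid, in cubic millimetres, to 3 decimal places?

Volume = 27932.537 mm³

Profile (r,z), 5 vertices: (4,1.5) (20,4) (19.5,30) (14.5,38.5) (8,29.5)
edge 0: (4,1.5)→(20,4)  cross = 4·4 − 20·1.5 = -14.0000; (r_i+r_j)·cross = 24·-14.0000 = -336.0000
edge 1: (20,4)→(19.5,30)  cross = 20·30 − 19.5·4 = 522.0000; (r_i+r_j)·cross = 39.5·522.0000 = 20619.0000
edge 2: (19.5,30)→(14.5,38.5)  cross = 19.5·38.5 − 14.5·30 = 315.7500; (r_i+r_j)·cross = 34·315.7500 = 10735.5000
edge 3: (14.5,38.5)→(8,29.5)  cross = 14.5·29.5 − 8·38.5 = 119.7500; (r_i+r_j)·cross = 22.5·119.7500 = 2694.3750
edge 4: (8,29.5)→(4,1.5)  cross = 8·1.5 − 4·29.5 = -106.0000; (r_i+r_j)·cross = 12·-106.0000 = -1272.0000
Σcross = 837.5000 → A = |Σcross|/2 = 418.7500 mm²
Σ(r_i+r_j)·cross = 32440.8750 → first moment M = |Σ|/6 = 5406.8125
R_c = M/A = 5406.8125/418.7500 = 12.9118 mm
θ = 296° = 5.166175 rad
V = θ·R_c·A = 5.166175·12.9118·418.7500 = 27932.537 mm³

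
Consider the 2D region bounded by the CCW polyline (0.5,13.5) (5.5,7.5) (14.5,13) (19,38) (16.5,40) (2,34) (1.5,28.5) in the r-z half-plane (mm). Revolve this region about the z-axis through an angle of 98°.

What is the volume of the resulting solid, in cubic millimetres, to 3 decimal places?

Profile (r,z), 7 vertices: (0.5,13.5) (5.5,7.5) (14.5,13) (19,38) (16.5,40) (2,34) (1.5,28.5)
edge 0: (0.5,13.5)→(5.5,7.5)  cross = 0.5·7.5 − 5.5·13.5 = -70.5000; (r_i+r_j)·cross = 6·-70.5000 = -423.0000
edge 1: (5.5,7.5)→(14.5,13)  cross = 5.5·13 − 14.5·7.5 = -37.2500; (r_i+r_j)·cross = 20·-37.2500 = -745.0000
edge 2: (14.5,13)→(19,38)  cross = 14.5·38 − 19·13 = 304.0000; (r_i+r_j)·cross = 33.5·304.0000 = 10184.0000
edge 3: (19,38)→(16.5,40)  cross = 19·40 − 16.5·38 = 133.0000; (r_i+r_j)·cross = 35.5·133.0000 = 4721.5000
edge 4: (16.5,40)→(2,34)  cross = 16.5·34 − 2·40 = 481.0000; (r_i+r_j)·cross = 18.5·481.0000 = 8898.5000
edge 5: (2,34)→(1.5,28.5)  cross = 2·28.5 − 1.5·34 = 6.0000; (r_i+r_j)·cross = 3.5·6.0000 = 21.0000
edge 6: (1.5,28.5)→(0.5,13.5)  cross = 1.5·13.5 − 0.5·28.5 = 6.0000; (r_i+r_j)·cross = 2·6.0000 = 12.0000
Σcross = 822.2500 → A = |Σcross|/2 = 411.1250 mm²
Σ(r_i+r_j)·cross = 22669.0000 → first moment M = |Σ|/6 = 3778.1667
R_c = M/A = 3778.1667/411.1250 = 9.1898 mm
θ = 98° = 1.710423 rad
V = θ·R_c·A = 1.710423·9.1898·411.1250 = 6462.262 mm³

Volume = 6462.262 mm³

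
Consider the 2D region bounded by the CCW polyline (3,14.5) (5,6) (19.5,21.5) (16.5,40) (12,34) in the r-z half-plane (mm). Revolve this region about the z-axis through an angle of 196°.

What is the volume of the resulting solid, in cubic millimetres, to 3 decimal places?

Volume = 10278.928 mm³

Profile (r,z), 5 vertices: (3,14.5) (5,6) (19.5,21.5) (16.5,40) (12,34)
edge 0: (3,14.5)→(5,6)  cross = 3·6 − 5·14.5 = -54.5000; (r_i+r_j)·cross = 8·-54.5000 = -436.0000
edge 1: (5,6)→(19.5,21.5)  cross = 5·21.5 − 19.5·6 = -9.5000; (r_i+r_j)·cross = 24.5·-9.5000 = -232.7500
edge 2: (19.5,21.5)→(16.5,40)  cross = 19.5·40 − 16.5·21.5 = 425.2500; (r_i+r_j)·cross = 36·425.2500 = 15309.0000
edge 3: (16.5,40)→(12,34)  cross = 16.5·34 − 12·40 = 81.0000; (r_i+r_j)·cross = 28.5·81.0000 = 2308.5000
edge 4: (12,34)→(3,14.5)  cross = 12·14.5 − 3·34 = 72.0000; (r_i+r_j)·cross = 15·72.0000 = 1080.0000
Σcross = 514.2500 → A = |Σcross|/2 = 257.1250 mm²
Σ(r_i+r_j)·cross = 18028.7500 → first moment M = |Σ|/6 = 3004.7917
R_c = M/A = 3004.7917/257.1250 = 11.6861 mm
θ = 196° = 3.420845 rad
V = θ·R_c·A = 3.420845·11.6861·257.1250 = 10278.928 mm³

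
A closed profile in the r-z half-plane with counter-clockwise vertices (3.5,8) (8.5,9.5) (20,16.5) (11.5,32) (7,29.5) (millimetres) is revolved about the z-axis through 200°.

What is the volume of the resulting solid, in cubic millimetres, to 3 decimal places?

Profile (r,z), 5 vertices: (3.5,8) (8.5,9.5) (20,16.5) (11.5,32) (7,29.5)
edge 0: (3.5,8)→(8.5,9.5)  cross = 3.5·9.5 − 8.5·8 = -34.7500; (r_i+r_j)·cross = 12·-34.7500 = -417.0000
edge 1: (8.5,9.5)→(20,16.5)  cross = 8.5·16.5 − 20·9.5 = -49.7500; (r_i+r_j)·cross = 28.5·-49.7500 = -1417.8750
edge 2: (20,16.5)→(11.5,32)  cross = 20·32 − 11.5·16.5 = 450.2500; (r_i+r_j)·cross = 31.5·450.2500 = 14182.8750
edge 3: (11.5,32)→(7,29.5)  cross = 11.5·29.5 − 7·32 = 115.2500; (r_i+r_j)·cross = 18.5·115.2500 = 2132.1250
edge 4: (7,29.5)→(3.5,8)  cross = 7·8 − 3.5·29.5 = -47.2500; (r_i+r_j)·cross = 10.5·-47.2500 = -496.1250
Σcross = 433.7500 → A = |Σcross|/2 = 216.8750 mm²
Σ(r_i+r_j)·cross = 13984.0000 → first moment M = |Σ|/6 = 2330.6667
R_c = M/A = 2330.6667/216.8750 = 10.7466 mm
θ = 200° = 3.490659 rad
V = θ·R_c·A = 3.490659·10.7466·216.8750 = 8135.561 mm³

Volume = 8135.561 mm³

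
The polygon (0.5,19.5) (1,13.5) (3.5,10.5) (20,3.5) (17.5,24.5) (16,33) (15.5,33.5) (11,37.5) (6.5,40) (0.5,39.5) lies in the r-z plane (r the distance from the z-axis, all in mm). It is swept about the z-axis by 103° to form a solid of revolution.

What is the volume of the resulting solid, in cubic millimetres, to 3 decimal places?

Volume = 8674.449 mm³

Profile (r,z), 10 vertices: (0.5,19.5) (1,13.5) (3.5,10.5) (20,3.5) (17.5,24.5) (16,33) (15.5,33.5) (11,37.5) (6.5,40) (0.5,39.5)
edge 0: (0.5,19.5)→(1,13.5)  cross = 0.5·13.5 − 1·19.5 = -12.7500; (r_i+r_j)·cross = 1.5·-12.7500 = -19.1250
edge 1: (1,13.5)→(3.5,10.5)  cross = 1·10.5 − 3.5·13.5 = -36.7500; (r_i+r_j)·cross = 4.5·-36.7500 = -165.3750
edge 2: (3.5,10.5)→(20,3.5)  cross = 3.5·3.5 − 20·10.5 = -197.7500; (r_i+r_j)·cross = 23.5·-197.7500 = -4647.1250
edge 3: (20,3.5)→(17.5,24.5)  cross = 20·24.5 − 17.5·3.5 = 428.7500; (r_i+r_j)·cross = 37.5·428.7500 = 16078.1250
edge 4: (17.5,24.5)→(16,33)  cross = 17.5·33 − 16·24.5 = 185.5000; (r_i+r_j)·cross = 33.5·185.5000 = 6214.2500
edge 5: (16,33)→(15.5,33.5)  cross = 16·33.5 − 15.5·33 = 24.5000; (r_i+r_j)·cross = 31.5·24.5000 = 771.7500
edge 6: (15.5,33.5)→(11,37.5)  cross = 15.5·37.5 − 11·33.5 = 212.7500; (r_i+r_j)·cross = 26.5·212.7500 = 5637.8750
edge 7: (11,37.5)→(6.5,40)  cross = 11·40 − 6.5·37.5 = 196.2500; (r_i+r_j)·cross = 17.5·196.2500 = 3434.3750
edge 8: (6.5,40)→(0.5,39.5)  cross = 6.5·39.5 − 0.5·40 = 236.7500; (r_i+r_j)·cross = 7·236.7500 = 1657.2500
edge 9: (0.5,39.5)→(0.5,19.5)  cross = 0.5·19.5 − 0.5·39.5 = -10.0000; (r_i+r_j)·cross = 1·-10.0000 = -10.0000
Σcross = 1027.2500 → A = |Σcross|/2 = 513.6250 mm²
Σ(r_i+r_j)·cross = 28952.0000 → first moment M = |Σ|/6 = 4825.3333
R_c = M/A = 4825.3333/513.6250 = 9.3947 mm
θ = 103° = 1.797689 rad
V = θ·R_c·A = 1.797689·9.3947·513.6250 = 8674.449 mm³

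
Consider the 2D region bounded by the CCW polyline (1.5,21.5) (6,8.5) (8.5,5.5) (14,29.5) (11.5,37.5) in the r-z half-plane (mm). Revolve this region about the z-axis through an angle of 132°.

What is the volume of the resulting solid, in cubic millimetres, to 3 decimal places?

Profile (r,z), 5 vertices: (1.5,21.5) (6,8.5) (8.5,5.5) (14,29.5) (11.5,37.5)
edge 0: (1.5,21.5)→(6,8.5)  cross = 1.5·8.5 − 6·21.5 = -116.2500; (r_i+r_j)·cross = 7.5·-116.2500 = -871.8750
edge 1: (6,8.5)→(8.5,5.5)  cross = 6·5.5 − 8.5·8.5 = -39.2500; (r_i+r_j)·cross = 14.5·-39.2500 = -569.1250
edge 2: (8.5,5.5)→(14,29.5)  cross = 8.5·29.5 − 14·5.5 = 173.7500; (r_i+r_j)·cross = 22.5·173.7500 = 3909.3750
edge 3: (14,29.5)→(11.5,37.5)  cross = 14·37.5 − 11.5·29.5 = 185.7500; (r_i+r_j)·cross = 25.5·185.7500 = 4736.6250
edge 4: (11.5,37.5)→(1.5,21.5)  cross = 11.5·21.5 − 1.5·37.5 = 191.0000; (r_i+r_j)·cross = 13·191.0000 = 2483.0000
Σcross = 395.0000 → A = |Σcross|/2 = 197.5000 mm²
Σ(r_i+r_j)·cross = 9688.0000 → first moment M = |Σ|/6 = 1614.6667
R_c = M/A = 1614.6667/197.5000 = 8.1755 mm
θ = 132° = 2.303835 rad
V = θ·R_c·A = 2.303835·8.1755·197.5000 = 3719.925 mm³

Volume = 3719.925 mm³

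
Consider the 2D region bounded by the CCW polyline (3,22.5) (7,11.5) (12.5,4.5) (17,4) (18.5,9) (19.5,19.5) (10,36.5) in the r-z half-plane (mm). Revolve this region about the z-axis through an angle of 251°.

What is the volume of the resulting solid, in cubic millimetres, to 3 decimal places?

Profile (r,z), 7 vertices: (3,22.5) (7,11.5) (12.5,4.5) (17,4) (18.5,9) (19.5,19.5) (10,36.5)
edge 0: (3,22.5)→(7,11.5)  cross = 3·11.5 − 7·22.5 = -123.0000; (r_i+r_j)·cross = 10·-123.0000 = -1230.0000
edge 1: (7,11.5)→(12.5,4.5)  cross = 7·4.5 − 12.5·11.5 = -112.2500; (r_i+r_j)·cross = 19.5·-112.2500 = -2188.8750
edge 2: (12.5,4.5)→(17,4)  cross = 12.5·4 − 17·4.5 = -26.5000; (r_i+r_j)·cross = 29.5·-26.5000 = -781.7500
edge 3: (17,4)→(18.5,9)  cross = 17·9 − 18.5·4 = 79.0000; (r_i+r_j)·cross = 35.5·79.0000 = 2804.5000
edge 4: (18.5,9)→(19.5,19.5)  cross = 18.5·19.5 − 19.5·9 = 185.2500; (r_i+r_j)·cross = 38·185.2500 = 7039.5000
edge 5: (19.5,19.5)→(10,36.5)  cross = 19.5·36.5 − 10·19.5 = 516.7500; (r_i+r_j)·cross = 29.5·516.7500 = 15244.1250
edge 6: (10,36.5)→(3,22.5)  cross = 10·22.5 − 3·36.5 = 115.5000; (r_i+r_j)·cross = 13·115.5000 = 1501.5000
Σcross = 634.7500 → A = |Σcross|/2 = 317.3750 mm²
Σ(r_i+r_j)·cross = 22389.0000 → first moment M = |Σ|/6 = 3731.5000
R_c = M/A = 3731.5000/317.3750 = 11.7574 mm
θ = 251° = 4.380776 rad
V = θ·R_c·A = 4.380776·11.7574·317.3750 = 16346.867 mm³

Volume = 16346.867 mm³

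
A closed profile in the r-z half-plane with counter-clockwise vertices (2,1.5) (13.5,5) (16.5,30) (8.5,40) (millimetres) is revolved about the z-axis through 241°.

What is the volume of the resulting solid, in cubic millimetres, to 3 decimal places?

Volume = 13274.203 mm³

Profile (r,z), 4 vertices: (2,1.5) (13.5,5) (16.5,30) (8.5,40)
edge 0: (2,1.5)→(13.5,5)  cross = 2·5 − 13.5·1.5 = -10.2500; (r_i+r_j)·cross = 15.5·-10.2500 = -158.8750
edge 1: (13.5,5)→(16.5,30)  cross = 13.5·30 − 16.5·5 = 322.5000; (r_i+r_j)·cross = 30·322.5000 = 9675.0000
edge 2: (16.5,30)→(8.5,40)  cross = 16.5·40 − 8.5·30 = 405.0000; (r_i+r_j)·cross = 25·405.0000 = 10125.0000
edge 3: (8.5,40)→(2,1.5)  cross = 8.5·1.5 − 2·40 = -67.2500; (r_i+r_j)·cross = 10.5·-67.2500 = -706.1250
Σcross = 650.0000 → A = |Σcross|/2 = 325.0000 mm²
Σ(r_i+r_j)·cross = 18935.0000 → first moment M = |Σ|/6 = 3155.8333
R_c = M/A = 3155.8333/325.0000 = 9.7103 mm
θ = 241° = 4.206243 rad
V = θ·R_c·A = 4.206243·9.7103·325.0000 = 13274.203 mm³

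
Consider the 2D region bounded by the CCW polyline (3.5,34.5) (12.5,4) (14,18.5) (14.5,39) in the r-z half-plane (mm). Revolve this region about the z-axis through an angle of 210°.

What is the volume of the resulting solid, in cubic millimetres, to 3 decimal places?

Profile (r,z), 4 vertices: (3.5,34.5) (12.5,4) (14,18.5) (14.5,39)
edge 0: (3.5,34.5)→(12.5,4)  cross = 3.5·4 − 12.5·34.5 = -417.2500; (r_i+r_j)·cross = 16·-417.2500 = -6676.0000
edge 1: (12.5,4)→(14,18.5)  cross = 12.5·18.5 − 14·4 = 175.2500; (r_i+r_j)·cross = 26.5·175.2500 = 4644.1250
edge 2: (14,18.5)→(14.5,39)  cross = 14·39 − 14.5·18.5 = 277.7500; (r_i+r_j)·cross = 28.5·277.7500 = 7915.8750
edge 3: (14.5,39)→(3.5,34.5)  cross = 14.5·34.5 − 3.5·39 = 363.7500; (r_i+r_j)·cross = 18·363.7500 = 6547.5000
Σcross = 399.5000 → A = |Σcross|/2 = 199.7500 mm²
Σ(r_i+r_j)·cross = 12431.5000 → first moment M = |Σ|/6 = 2071.9167
R_c = M/A = 2071.9167/199.7500 = 10.3725 mm
θ = 210° = 3.665191 rad
V = θ·R_c·A = 3.665191·10.3725·199.7500 = 7593.971 mm³

Volume = 7593.971 mm³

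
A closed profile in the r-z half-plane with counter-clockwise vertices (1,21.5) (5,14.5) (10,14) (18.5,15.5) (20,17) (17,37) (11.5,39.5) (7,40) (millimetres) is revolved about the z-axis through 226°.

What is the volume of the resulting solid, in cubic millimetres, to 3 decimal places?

Volume = 15451.045 mm³

Profile (r,z), 8 vertices: (1,21.5) (5,14.5) (10,14) (18.5,15.5) (20,17) (17,37) (11.5,39.5) (7,40)
edge 0: (1,21.5)→(5,14.5)  cross = 1·14.5 − 5·21.5 = -93.0000; (r_i+r_j)·cross = 6·-93.0000 = -558.0000
edge 1: (5,14.5)→(10,14)  cross = 5·14 − 10·14.5 = -75.0000; (r_i+r_j)·cross = 15·-75.0000 = -1125.0000
edge 2: (10,14)→(18.5,15.5)  cross = 10·15.5 − 18.5·14 = -104.0000; (r_i+r_j)·cross = 28.5·-104.0000 = -2964.0000
edge 3: (18.5,15.5)→(20,17)  cross = 18.5·17 − 20·15.5 = 4.5000; (r_i+r_j)·cross = 38.5·4.5000 = 173.2500
edge 4: (20,17)→(17,37)  cross = 20·37 − 17·17 = 451.0000; (r_i+r_j)·cross = 37·451.0000 = 16687.0000
edge 5: (17,37)→(11.5,39.5)  cross = 17·39.5 − 11.5·37 = 246.0000; (r_i+r_j)·cross = 28.5·246.0000 = 7011.0000
edge 6: (11.5,39.5)→(7,40)  cross = 11.5·40 − 7·39.5 = 183.5000; (r_i+r_j)·cross = 18.5·183.5000 = 3394.7500
edge 7: (7,40)→(1,21.5)  cross = 7·21.5 − 1·40 = 110.5000; (r_i+r_j)·cross = 8·110.5000 = 884.0000
Σcross = 723.5000 → A = |Σcross|/2 = 361.7500 mm²
Σ(r_i+r_j)·cross = 23503.0000 → first moment M = |Σ|/6 = 3917.1667
R_c = M/A = 3917.1667/361.7500 = 10.8284 mm
θ = 226° = 3.944444 rad
V = θ·R_c·A = 3.944444·10.8284·361.7500 = 15451.045 mm³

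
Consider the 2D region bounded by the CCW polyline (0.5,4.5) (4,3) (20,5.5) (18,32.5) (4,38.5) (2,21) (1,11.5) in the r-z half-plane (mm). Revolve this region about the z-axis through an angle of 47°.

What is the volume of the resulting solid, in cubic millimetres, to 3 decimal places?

Volume = 4427.441 mm³

Profile (r,z), 7 vertices: (0.5,4.5) (4,3) (20,5.5) (18,32.5) (4,38.5) (2,21) (1,11.5)
edge 0: (0.5,4.5)→(4,3)  cross = 0.5·3 − 4·4.5 = -16.5000; (r_i+r_j)·cross = 4.5·-16.5000 = -74.2500
edge 1: (4,3)→(20,5.5)  cross = 4·5.5 − 20·3 = -38.0000; (r_i+r_j)·cross = 24·-38.0000 = -912.0000
edge 2: (20,5.5)→(18,32.5)  cross = 20·32.5 − 18·5.5 = 551.0000; (r_i+r_j)·cross = 38·551.0000 = 20938.0000
edge 3: (18,32.5)→(4,38.5)  cross = 18·38.5 − 4·32.5 = 563.0000; (r_i+r_j)·cross = 22·563.0000 = 12386.0000
edge 4: (4,38.5)→(2,21)  cross = 4·21 − 2·38.5 = 7.0000; (r_i+r_j)·cross = 6·7.0000 = 42.0000
edge 5: (2,21)→(1,11.5)  cross = 2·11.5 − 1·21 = 2.0000; (r_i+r_j)·cross = 3·2.0000 = 6.0000
edge 6: (1,11.5)→(0.5,4.5)  cross = 1·4.5 − 0.5·11.5 = -1.2500; (r_i+r_j)·cross = 1.5·-1.2500 = -1.8750
Σcross = 1067.2500 → A = |Σcross|/2 = 533.6250 mm²
Σ(r_i+r_j)·cross = 32383.8750 → first moment M = |Σ|/6 = 5397.3125
R_c = M/A = 5397.3125/533.6250 = 10.1144 mm
θ = 47° = 0.820305 rad
V = θ·R_c·A = 0.820305·10.1144·533.6250 = 4427.441 mm³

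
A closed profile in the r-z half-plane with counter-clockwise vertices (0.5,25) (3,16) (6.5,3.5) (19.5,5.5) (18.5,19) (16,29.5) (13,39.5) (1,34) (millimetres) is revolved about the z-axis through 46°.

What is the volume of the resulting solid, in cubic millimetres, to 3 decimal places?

Volume = 3939.140 mm³

Profile (r,z), 8 vertices: (0.5,25) (3,16) (6.5,3.5) (19.5,5.5) (18.5,19) (16,29.5) (13,39.5) (1,34)
edge 0: (0.5,25)→(3,16)  cross = 0.5·16 − 3·25 = -67.0000; (r_i+r_j)·cross = 3.5·-67.0000 = -234.5000
edge 1: (3,16)→(6.5,3.5)  cross = 3·3.5 − 6.5·16 = -93.5000; (r_i+r_j)·cross = 9.5·-93.5000 = -888.2500
edge 2: (6.5,3.5)→(19.5,5.5)  cross = 6.5·5.5 − 19.5·3.5 = -32.5000; (r_i+r_j)·cross = 26·-32.5000 = -845.0000
edge 3: (19.5,5.5)→(18.5,19)  cross = 19.5·19 − 18.5·5.5 = 268.7500; (r_i+r_j)·cross = 38·268.7500 = 10212.5000
edge 4: (18.5,19)→(16,29.5)  cross = 18.5·29.5 − 16·19 = 241.7500; (r_i+r_j)·cross = 34.5·241.7500 = 8340.3750
edge 5: (16,29.5)→(13,39.5)  cross = 16·39.5 − 13·29.5 = 248.5000; (r_i+r_j)·cross = 29·248.5000 = 7206.5000
edge 6: (13,39.5)→(1,34)  cross = 13·34 − 1·39.5 = 402.5000; (r_i+r_j)·cross = 14·402.5000 = 5635.0000
edge 7: (1,34)→(0.5,25)  cross = 1·25 − 0.5·34 = 8.0000; (r_i+r_j)·cross = 1.5·8.0000 = 12.0000
Σcross = 976.5000 → A = |Σcross|/2 = 488.2500 mm²
Σ(r_i+r_j)·cross = 29438.6250 → first moment M = |Σ|/6 = 4906.4375
R_c = M/A = 4906.4375/488.2500 = 10.0490 mm
θ = 46° = 0.802851 rad
V = θ·R_c·A = 0.802851·10.0490·488.2500 = 3939.140 mm³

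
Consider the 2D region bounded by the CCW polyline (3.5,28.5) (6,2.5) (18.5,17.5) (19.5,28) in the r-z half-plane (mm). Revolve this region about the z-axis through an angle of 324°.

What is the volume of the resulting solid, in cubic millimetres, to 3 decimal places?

Volume = 16156.661 mm³

Profile (r,z), 4 vertices: (3.5,28.5) (6,2.5) (18.5,17.5) (19.5,28)
edge 0: (3.5,28.5)→(6,2.5)  cross = 3.5·2.5 − 6·28.5 = -162.2500; (r_i+r_j)·cross = 9.5·-162.2500 = -1541.3750
edge 1: (6,2.5)→(18.5,17.5)  cross = 6·17.5 − 18.5·2.5 = 58.7500; (r_i+r_j)·cross = 24.5·58.7500 = 1439.3750
edge 2: (18.5,17.5)→(19.5,28)  cross = 18.5·28 − 19.5·17.5 = 176.7500; (r_i+r_j)·cross = 38·176.7500 = 6716.5000
edge 3: (19.5,28)→(3.5,28.5)  cross = 19.5·28.5 − 3.5·28 = 457.7500; (r_i+r_j)·cross = 23·457.7500 = 10528.2500
Σcross = 531.0000 → A = |Σcross|/2 = 265.5000 mm²
Σ(r_i+r_j)·cross = 17142.7500 → first moment M = |Σ|/6 = 2857.1250
R_c = M/A = 2857.1250/265.5000 = 10.7613 mm
θ = 324° = 5.654867 rad
V = θ·R_c·A = 5.654867·10.7613·265.5000 = 16156.661 mm³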